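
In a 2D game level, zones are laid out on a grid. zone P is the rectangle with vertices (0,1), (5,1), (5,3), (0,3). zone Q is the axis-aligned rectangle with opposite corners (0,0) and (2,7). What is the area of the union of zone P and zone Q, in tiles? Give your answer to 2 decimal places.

20.00

By inclusion–exclusion:
Individual areas: |zone P| = 10, |zone Q| = 14.
|zone P∩zone Q|: x∈[0,2], y∈[1,3] → 2·2 = 4.
|zone P ∪ zone Q| = 24 − 4 = 20.00.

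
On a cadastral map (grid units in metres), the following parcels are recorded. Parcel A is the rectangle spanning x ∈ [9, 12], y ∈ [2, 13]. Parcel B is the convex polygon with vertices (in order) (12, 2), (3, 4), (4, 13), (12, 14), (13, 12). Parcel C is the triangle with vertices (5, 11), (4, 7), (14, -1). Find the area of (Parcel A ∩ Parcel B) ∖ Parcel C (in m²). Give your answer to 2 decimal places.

28.05

|Parcel A ∩ Parcel B| = 32.
|(Parcel A ∩ Parcel B) ∩ Parcel C| = 3.9538.
|(Parcel A ∩ Parcel B) ∖ Parcel C| = 32 − 3.9538 = 28.05.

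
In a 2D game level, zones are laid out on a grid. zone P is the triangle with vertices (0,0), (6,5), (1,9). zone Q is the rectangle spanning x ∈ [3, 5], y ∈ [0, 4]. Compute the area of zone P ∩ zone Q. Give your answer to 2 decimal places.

The intersection is the polygon with vertices (3,2.5), (3,4), (4.8,4).
By the shoelace formula its area is 1.35.

1.35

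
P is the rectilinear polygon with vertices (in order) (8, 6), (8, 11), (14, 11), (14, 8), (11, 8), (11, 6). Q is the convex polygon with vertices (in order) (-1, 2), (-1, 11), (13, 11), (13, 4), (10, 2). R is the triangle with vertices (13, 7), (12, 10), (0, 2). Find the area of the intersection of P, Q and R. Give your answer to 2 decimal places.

The intersection is the polygon with vertices (11,8), (11,6.231), (10.4,6), (8,6), (8,7.333), (12,10), (12.667,8).
By the shoelace formula its area is 9.26.

9.26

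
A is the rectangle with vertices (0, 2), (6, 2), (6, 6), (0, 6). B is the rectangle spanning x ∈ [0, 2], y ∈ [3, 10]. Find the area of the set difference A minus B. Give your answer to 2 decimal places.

18.00

|A∩B|: x∈[0,2], y∈[3,6] → 2·3 = 6.
|A| = 24.
|A ∖ B| = |A| − |A∩B| = 24 − 6 = 18.00.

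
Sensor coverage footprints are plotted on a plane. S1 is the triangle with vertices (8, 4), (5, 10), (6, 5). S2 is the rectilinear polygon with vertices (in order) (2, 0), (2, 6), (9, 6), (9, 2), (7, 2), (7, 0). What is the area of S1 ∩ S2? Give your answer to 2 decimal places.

The intersection is the polygon with vertices (8,4), (6,5), (5.8,6), (7,6).
By the shoelace formula its area is 2.10.

2.10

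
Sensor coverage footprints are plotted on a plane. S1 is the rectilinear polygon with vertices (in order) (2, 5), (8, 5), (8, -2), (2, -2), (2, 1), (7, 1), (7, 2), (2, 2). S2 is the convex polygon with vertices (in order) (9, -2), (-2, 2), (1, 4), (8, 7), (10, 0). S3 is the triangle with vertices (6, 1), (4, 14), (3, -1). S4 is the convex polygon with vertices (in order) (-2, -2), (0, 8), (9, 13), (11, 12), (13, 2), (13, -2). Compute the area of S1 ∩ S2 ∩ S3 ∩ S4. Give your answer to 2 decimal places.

9.18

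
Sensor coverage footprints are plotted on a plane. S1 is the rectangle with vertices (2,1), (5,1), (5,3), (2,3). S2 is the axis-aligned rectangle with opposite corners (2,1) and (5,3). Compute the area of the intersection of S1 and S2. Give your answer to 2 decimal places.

|S1∩S2|: x∈[2,5], y∈[1,3] → 3·2 = 6.

6.00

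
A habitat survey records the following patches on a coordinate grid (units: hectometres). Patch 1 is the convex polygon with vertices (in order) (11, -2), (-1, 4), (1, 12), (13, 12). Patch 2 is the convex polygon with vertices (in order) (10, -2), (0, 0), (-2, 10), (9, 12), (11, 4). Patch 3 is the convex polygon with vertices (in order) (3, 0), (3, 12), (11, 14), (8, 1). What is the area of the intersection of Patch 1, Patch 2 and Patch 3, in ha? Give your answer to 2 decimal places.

62.87

The intersection is the polygon with vertices (9,12), (9.8,8.8), (8,1), (5.857,0.571), (3,2), (3,10.909).
By the shoelace formula its area is 62.87.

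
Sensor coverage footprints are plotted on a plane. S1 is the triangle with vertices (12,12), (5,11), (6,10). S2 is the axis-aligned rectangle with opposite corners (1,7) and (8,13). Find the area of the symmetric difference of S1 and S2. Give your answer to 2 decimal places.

41.05

|S1| = 4, |S2| = 42, |S1∩S2| = 2.4762.
|S1 △ S2| = |S1| + |S2| − 2·|S1∩S2| = 4 + 42 − 4.9524 = 41.05.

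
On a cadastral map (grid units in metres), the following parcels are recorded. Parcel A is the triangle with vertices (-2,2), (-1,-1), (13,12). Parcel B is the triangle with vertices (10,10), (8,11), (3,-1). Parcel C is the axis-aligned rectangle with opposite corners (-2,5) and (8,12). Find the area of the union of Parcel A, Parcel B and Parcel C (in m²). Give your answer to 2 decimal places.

By inclusion–exclusion:
Individual areas: |Parcel A| = 27.5, |Parcel B| = 14.5, |Parcel C| = 70.
|Parcel A∩Parcel B| = 4.5539.
|Parcel A∩Parcel C| = 7.0916.
|Parcel B∩Parcel C| = 6.4026.
|Parcel A∩Parcel B∩Parcel C| = 2.9388.
|Parcel A ∪ Parcel B ∪ Parcel C| = 112 − 18.0481 + 2.9388 = 96.89.

96.89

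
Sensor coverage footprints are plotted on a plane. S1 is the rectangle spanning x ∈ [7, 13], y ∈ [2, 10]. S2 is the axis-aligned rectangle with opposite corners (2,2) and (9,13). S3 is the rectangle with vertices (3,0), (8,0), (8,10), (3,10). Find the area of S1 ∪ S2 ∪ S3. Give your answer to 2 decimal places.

119.00

By inclusion–exclusion:
Individual areas: |S1| = 48, |S2| = 77, |S3| = 50.
|S1∩S2|: x∈[7,9], y∈[2,10] → 2·8 = 16.
|S1∩S3|: x∈[7,8], y∈[2,10] → 1·8 = 8.
|S2∩S3|: x∈[3,8], y∈[2,10] → 5·8 = 40.
|S1∩S2∩S3| = 8.
|S1 ∪ S2 ∪ S3| = 175 − 64 + 8 = 119.00.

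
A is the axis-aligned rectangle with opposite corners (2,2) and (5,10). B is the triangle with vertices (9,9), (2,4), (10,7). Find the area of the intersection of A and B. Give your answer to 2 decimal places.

The intersection is the polygon with vertices (5,5.125), (2,4), (5,6.143).
By the shoelace formula its area is 1.53.

1.53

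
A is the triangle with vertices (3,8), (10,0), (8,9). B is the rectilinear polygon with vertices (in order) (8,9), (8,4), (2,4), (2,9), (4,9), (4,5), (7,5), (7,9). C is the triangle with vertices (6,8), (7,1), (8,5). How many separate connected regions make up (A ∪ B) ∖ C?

1

(A ∪ B) ∖ C is a single connected region.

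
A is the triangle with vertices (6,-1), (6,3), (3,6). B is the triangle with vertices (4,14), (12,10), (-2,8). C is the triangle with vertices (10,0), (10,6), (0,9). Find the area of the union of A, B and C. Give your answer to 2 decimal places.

71.67

By inclusion–exclusion:
Individual areas: |A| = 6, |B| = 36, |C| = 30.
|A∩B| = 0.
|A∩C| = 0.
|B∩C| = 0.3314.
|A∩B∩C| = 0.
|A ∪ B ∪ C| = 72 − 0.3314 + 0 = 71.67.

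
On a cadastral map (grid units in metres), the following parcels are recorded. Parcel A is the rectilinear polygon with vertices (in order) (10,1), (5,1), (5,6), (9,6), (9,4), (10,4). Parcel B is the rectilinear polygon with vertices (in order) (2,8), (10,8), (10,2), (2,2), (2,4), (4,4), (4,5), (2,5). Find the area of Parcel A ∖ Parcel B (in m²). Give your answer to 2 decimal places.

5.00

|Parcel A| = 23, |Parcel A∩Parcel B| = 18.
|Parcel A ∖ Parcel B| = |Parcel A| − |Parcel A∩Parcel B| = 23 − 18 = 5.00.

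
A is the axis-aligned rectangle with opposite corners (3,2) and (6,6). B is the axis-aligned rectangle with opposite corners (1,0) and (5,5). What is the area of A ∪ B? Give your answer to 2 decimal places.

By inclusion–exclusion:
Individual areas: |A| = 12, |B| = 20.
|A∩B|: x∈[3,5], y∈[2,5] → 2·3 = 6.
|A ∪ B| = 32 − 6 = 26.00.

26.00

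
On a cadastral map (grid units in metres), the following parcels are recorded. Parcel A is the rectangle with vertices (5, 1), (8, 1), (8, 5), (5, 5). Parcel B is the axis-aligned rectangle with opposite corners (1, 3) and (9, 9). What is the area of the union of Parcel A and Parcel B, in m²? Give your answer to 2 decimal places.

54.00

By inclusion–exclusion:
Individual areas: |Parcel A| = 12, |Parcel B| = 48.
|Parcel A∩Parcel B|: x∈[5,8], y∈[3,5] → 3·2 = 6.
|Parcel A ∪ Parcel B| = 60 − 6 = 54.00.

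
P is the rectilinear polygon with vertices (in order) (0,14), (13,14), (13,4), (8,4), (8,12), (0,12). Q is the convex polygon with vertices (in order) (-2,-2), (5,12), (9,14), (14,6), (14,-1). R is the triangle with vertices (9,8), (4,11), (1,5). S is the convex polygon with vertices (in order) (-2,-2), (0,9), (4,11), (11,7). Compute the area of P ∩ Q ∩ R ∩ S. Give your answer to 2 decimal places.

0.49

The intersection is the polygon with vertices (9,8), (8,7.625), (8,8.6).
By the shoelace formula its area is 0.49.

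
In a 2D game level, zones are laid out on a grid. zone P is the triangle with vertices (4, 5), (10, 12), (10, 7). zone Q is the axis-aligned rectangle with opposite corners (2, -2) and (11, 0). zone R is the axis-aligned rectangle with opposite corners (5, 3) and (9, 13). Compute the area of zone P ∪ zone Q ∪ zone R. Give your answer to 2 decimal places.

By inclusion–exclusion:
Individual areas: |zone P| = 15, |zone Q| = 18, |zone R| = 40.
|zone P∩zone Q| = 0.
|zone P∩zone R| = 10.
|zone Q∩zone R| = 0 (no overlap).
|zone P∩zone Q∩zone R| = 0.
|zone P ∪ zone Q ∪ zone R| = 73 − 10 + 0 = 63.00.

63.00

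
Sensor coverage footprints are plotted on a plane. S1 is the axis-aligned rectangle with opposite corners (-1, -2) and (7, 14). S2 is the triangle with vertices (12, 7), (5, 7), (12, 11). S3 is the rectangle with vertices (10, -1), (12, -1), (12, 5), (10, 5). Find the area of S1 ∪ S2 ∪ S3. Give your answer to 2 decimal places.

152.86

By inclusion–exclusion:
Individual areas: |S1| = 128, |S2| = 14, |S3| = 12.
|S1∩S2| = 1.1429.
|S1∩S3| = 0 (no overlap).
|S2∩S3| = 0.
|S1∩S2∩S3| = 0.
|S1 ∪ S2 ∪ S3| = 154 − 1.1429 + 0 = 152.86.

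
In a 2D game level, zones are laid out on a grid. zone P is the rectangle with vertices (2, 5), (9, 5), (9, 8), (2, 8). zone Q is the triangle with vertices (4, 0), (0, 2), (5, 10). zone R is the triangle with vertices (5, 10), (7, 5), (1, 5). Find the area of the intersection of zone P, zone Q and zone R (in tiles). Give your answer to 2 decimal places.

5.50

The intersection is the polygon with vertices (4.5,5), (2,5), (2,5.2), (3.75,8), (4.8,8).
By the shoelace formula its area is 5.50.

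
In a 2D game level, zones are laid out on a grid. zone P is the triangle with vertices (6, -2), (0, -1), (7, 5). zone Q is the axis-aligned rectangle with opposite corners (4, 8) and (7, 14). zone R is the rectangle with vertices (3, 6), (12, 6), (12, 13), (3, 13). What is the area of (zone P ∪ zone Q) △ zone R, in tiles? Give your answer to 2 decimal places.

72.50

|zone P ∪ zone Q| = 39.5.
|(zone P ∪ zone Q) ∩ zone R| = 15.
|(zone P ∪ zone Q) △ zone R| = 39.5 + 63 − 30 = 72.50.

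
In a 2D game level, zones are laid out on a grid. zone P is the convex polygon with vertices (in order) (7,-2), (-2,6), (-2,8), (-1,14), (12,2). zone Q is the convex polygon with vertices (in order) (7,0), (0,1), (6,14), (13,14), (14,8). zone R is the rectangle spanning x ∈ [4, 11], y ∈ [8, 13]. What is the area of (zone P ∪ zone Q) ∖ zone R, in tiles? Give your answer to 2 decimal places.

139.91

|zone P ∪ zone Q| = 172.3475.
|(zone P ∪ zone Q) ∩ zone R| = 32.4359.
|(zone P ∪ zone Q) ∖ zone R| = 172.3475 − 32.4359 = 139.91.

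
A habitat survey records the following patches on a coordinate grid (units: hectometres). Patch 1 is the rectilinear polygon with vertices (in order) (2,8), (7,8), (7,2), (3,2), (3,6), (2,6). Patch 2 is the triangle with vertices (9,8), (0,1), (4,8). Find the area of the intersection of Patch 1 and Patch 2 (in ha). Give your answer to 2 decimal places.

The intersection is the polygon with vertices (7,8), (7,6.444), (3,3.333), (3,6), (2.857,6), (4,8).
By the shoelace formula its area is 11.59.

11.59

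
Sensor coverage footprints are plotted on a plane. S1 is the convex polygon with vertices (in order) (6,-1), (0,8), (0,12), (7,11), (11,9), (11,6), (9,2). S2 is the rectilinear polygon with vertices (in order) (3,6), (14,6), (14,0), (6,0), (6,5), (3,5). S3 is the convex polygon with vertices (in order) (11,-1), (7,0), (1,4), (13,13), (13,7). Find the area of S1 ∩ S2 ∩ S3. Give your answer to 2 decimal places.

The intersection is the polygon with vertices (7,0), (6,0.667), (6,5), (3,5), (3,5.5), (3.667,6), (11,6), (9,2).
By the shoelace formula its area is 22.50.

22.50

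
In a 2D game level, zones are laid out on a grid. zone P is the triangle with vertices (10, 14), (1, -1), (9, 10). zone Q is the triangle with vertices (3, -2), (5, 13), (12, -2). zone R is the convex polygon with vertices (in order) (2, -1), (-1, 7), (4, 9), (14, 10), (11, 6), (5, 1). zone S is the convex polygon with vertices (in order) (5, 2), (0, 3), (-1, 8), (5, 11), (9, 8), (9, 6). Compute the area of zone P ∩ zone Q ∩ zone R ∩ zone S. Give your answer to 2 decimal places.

4.50

The intersection is the polygon with vertices (3.612,2.592), (3.743,3.571), (6.925,8.875), (7.416,7.822).
By the shoelace formula its area is 4.50.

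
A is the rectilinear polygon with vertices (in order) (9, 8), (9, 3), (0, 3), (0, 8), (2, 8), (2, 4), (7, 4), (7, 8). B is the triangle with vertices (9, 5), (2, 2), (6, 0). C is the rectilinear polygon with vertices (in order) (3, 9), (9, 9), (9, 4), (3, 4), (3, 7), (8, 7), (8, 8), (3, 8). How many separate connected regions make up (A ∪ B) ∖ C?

2

(A ∪ B) ∖ C splits into 2 disjoint pieces (area 26.5333, area 1).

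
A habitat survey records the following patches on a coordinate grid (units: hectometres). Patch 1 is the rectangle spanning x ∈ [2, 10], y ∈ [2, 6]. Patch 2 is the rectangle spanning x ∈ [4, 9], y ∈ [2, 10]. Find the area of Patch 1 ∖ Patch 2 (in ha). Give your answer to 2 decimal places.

|Patch 1∩Patch 2|: x∈[4,9], y∈[2,6] → 5·4 = 20.
|Patch 1| = 32.
|Patch 1 ∖ Patch 2| = |Patch 1| − |Patch 1∩Patch 2| = 32 − 20 = 12.00.

12.00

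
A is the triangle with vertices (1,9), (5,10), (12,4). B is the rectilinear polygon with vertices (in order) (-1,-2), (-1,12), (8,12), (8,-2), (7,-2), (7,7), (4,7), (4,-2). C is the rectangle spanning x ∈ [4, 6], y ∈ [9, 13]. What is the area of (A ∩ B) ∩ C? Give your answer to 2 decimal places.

The region (A ∩ B) ∩ C is the polygon with vertices (6,9.143), (6,9), (4,9), (4,9.75), (5,10).
By the shoelace formula its area is 1.45.

1.45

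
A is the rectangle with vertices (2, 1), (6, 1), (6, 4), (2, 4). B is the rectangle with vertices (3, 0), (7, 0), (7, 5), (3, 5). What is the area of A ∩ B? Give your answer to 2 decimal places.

|A∩B|: x∈[3,6], y∈[1,4] → 3·3 = 9.

9.00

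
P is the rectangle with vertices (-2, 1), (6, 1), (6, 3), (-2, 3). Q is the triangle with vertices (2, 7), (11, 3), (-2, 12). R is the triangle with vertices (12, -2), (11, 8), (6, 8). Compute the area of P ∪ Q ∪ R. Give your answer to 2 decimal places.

54.34

By inclusion–exclusion:
Individual areas: |P| = 16, |Q| = 14.5, |R| = 25.
|P∩Q| = 0.
|P∩R| = 0.
|Q∩R| = 1.1563.
|P∩Q∩R| = 0.
|P ∪ Q ∪ R| = 55.5 − 1.1563 + 0 = 54.34.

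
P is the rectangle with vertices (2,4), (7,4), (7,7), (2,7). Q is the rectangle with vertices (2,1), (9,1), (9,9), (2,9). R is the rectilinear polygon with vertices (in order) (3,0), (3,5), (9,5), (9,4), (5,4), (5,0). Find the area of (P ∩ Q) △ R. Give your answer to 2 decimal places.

21.00

|P ∩ Q| = 15.
|(P ∩ Q) ∩ R| = 4.
|(P ∩ Q) △ R| = 15 + 14 − 8 = 21.00.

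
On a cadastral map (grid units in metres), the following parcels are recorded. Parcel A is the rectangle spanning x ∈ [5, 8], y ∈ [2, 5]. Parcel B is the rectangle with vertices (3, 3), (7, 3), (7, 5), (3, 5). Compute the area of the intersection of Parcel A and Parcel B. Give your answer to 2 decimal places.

4.00

|Parcel A∩Parcel B|: x∈[5,7], y∈[3,5] → 2·2 = 4.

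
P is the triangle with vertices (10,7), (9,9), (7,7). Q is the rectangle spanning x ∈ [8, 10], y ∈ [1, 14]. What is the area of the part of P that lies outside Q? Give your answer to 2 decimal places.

|P| = 3, |P∩Q| = 2.5.
|P ∖ Q| = |P| − |P∩Q| = 3 − 2.5 = 0.50.

0.50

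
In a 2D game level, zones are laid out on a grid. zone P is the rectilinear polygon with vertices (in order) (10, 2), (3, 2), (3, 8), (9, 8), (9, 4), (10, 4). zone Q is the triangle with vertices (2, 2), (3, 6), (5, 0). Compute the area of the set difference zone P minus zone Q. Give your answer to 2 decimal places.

|zone P| = 38, |zone P∩zone Q| = 2.6667.
|zone P ∖ zone Q| = |zone P| − |zone P∩zone Q| = 38 − 2.6667 = 35.33.

35.33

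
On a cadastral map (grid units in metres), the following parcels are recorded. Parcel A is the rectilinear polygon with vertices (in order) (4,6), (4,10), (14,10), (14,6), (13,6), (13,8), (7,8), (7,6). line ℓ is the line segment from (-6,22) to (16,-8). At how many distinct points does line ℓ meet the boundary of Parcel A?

The segment meets the boundary at (5.733,6), (4,8.364).

2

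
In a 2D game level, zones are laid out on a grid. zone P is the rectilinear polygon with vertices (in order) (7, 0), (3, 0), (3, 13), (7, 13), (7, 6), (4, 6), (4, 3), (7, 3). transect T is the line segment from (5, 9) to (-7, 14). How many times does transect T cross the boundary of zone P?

1

The segment meets the boundary at (3,9.833).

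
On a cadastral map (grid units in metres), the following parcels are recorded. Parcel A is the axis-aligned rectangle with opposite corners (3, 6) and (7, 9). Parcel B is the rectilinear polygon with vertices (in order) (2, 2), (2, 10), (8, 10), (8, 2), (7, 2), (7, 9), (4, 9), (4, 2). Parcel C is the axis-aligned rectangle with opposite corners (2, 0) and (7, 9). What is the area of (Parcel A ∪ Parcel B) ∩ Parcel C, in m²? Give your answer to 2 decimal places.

|Parcel A ∪ Parcel B| = 36.
|(Parcel A ∪ Parcel B) ∩ Parcel C| = 23.00.

23.00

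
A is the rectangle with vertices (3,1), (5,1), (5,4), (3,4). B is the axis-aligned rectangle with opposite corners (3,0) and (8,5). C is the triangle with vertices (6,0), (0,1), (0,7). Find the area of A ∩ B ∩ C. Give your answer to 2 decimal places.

The intersection is the polygon with vertices (5,1), (3,1), (3,3.5), (5,1.167).
By the shoelace formula its area is 2.67.

2.67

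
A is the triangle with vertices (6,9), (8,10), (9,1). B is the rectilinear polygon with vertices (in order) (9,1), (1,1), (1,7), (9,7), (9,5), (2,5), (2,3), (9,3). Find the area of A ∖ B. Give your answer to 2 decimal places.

6.33

|A| = 9.5, |A∩B| = 3.1667.
|A ∖ B| = |A| − |A∩B| = 9.5 − 3.1667 = 6.33.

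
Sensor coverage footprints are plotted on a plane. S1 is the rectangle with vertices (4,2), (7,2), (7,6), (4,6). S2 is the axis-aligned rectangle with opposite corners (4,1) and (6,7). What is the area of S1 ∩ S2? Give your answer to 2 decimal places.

8.00

|S1∩S2|: x∈[4,6], y∈[2,6] → 2·4 = 8.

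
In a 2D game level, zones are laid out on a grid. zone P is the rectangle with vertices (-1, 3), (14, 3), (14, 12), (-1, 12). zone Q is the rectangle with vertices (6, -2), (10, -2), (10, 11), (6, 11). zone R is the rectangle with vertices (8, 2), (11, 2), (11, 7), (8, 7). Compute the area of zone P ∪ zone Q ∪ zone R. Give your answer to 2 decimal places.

156.00

By inclusion–exclusion:
Individual areas: |zone P| = 135, |zone Q| = 52, |zone R| = 15.
|zone P∩zone Q|: x∈[6,10], y∈[3,11] → 4·8 = 32.
|zone P∩zone R|: x∈[8,11], y∈[3,7] → 3·4 = 12.
|zone Q∩zone R|: x∈[8,10], y∈[2,7] → 2·5 = 10.
|zone P∩zone Q∩zone R| = 8.
|zone P ∪ zone Q ∪ zone R| = 202 − 54 + 8 = 156.00.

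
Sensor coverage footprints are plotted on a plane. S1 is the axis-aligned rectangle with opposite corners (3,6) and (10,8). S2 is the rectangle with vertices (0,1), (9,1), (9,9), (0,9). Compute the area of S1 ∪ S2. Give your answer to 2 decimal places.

74.00

By inclusion–exclusion:
Individual areas: |S1| = 14, |S2| = 72.
|S1∩S2|: x∈[3,9], y∈[6,8] → 6·2 = 12.
|S1 ∪ S2| = 86 − 12 = 74.00.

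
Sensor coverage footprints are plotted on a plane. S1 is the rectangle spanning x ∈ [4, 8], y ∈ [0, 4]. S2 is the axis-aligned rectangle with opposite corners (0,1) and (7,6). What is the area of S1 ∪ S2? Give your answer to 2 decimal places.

By inclusion–exclusion:
Individual areas: |S1| = 16, |S2| = 35.
|S1∩S2|: x∈[4,7], y∈[1,4] → 3·3 = 9.
|S1 ∪ S2| = 51 − 9 = 42.00.

42.00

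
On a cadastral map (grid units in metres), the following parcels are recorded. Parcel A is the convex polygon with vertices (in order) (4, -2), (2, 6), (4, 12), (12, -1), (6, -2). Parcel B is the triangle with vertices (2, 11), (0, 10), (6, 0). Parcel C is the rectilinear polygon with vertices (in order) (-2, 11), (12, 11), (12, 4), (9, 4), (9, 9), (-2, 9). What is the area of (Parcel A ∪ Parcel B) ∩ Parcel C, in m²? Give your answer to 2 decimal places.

7.22

|Parcel A ∪ Parcel B| = 77.4596.
|(Parcel A ∪ Parcel B) ∩ Parcel C| = 7.22.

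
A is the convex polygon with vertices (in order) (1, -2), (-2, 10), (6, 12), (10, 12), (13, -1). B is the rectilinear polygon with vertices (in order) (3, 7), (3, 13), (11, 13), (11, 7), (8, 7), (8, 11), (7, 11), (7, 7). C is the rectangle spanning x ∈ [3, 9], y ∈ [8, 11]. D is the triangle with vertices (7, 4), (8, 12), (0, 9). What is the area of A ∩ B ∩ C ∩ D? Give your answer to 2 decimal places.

10.98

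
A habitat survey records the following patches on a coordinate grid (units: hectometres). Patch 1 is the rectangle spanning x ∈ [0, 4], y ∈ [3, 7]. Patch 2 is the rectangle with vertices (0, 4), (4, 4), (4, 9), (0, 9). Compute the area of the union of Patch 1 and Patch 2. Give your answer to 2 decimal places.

By inclusion–exclusion:
Individual areas: |Patch 1| = 16, |Patch 2| = 20.
|Patch 1∩Patch 2|: x∈[0,4], y∈[4,7] → 4·3 = 12.
|Patch 1 ∪ Patch 2| = 36 − 12 = 24.00.

24.00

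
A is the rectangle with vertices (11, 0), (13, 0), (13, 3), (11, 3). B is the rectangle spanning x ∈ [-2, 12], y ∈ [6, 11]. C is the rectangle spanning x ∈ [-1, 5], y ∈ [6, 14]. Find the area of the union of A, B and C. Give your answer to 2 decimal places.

By inclusion–exclusion:
Individual areas: |A| = 6, |B| = 70, |C| = 48.
|A∩B| = 0 (no overlap).
|A∩C| = 0 (no overlap).
|B∩C|: x∈[-1,5], y∈[6,11] → 6·5 = 30.
|A∩B∩C| = 0.
|A ∪ B ∪ C| = 124 − 30 + 0 = 94.00.

94.00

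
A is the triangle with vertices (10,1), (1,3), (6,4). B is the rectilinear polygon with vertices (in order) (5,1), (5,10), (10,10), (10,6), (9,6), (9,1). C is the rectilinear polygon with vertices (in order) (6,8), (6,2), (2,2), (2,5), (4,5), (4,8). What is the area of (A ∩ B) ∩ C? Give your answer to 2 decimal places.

The region (A ∩ B) ∩ C is the polygon with vertices (5,3.8), (6,4), (6,2), (5.5,2), (5,2.111).
By the shoelace formula its area is 1.87.

1.87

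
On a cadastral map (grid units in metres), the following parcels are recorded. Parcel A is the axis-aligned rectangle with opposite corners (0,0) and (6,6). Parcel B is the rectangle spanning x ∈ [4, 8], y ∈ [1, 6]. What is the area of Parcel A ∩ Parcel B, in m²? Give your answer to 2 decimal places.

|Parcel A∩Parcel B|: x∈[4,6], y∈[1,6] → 2·5 = 10.

10.00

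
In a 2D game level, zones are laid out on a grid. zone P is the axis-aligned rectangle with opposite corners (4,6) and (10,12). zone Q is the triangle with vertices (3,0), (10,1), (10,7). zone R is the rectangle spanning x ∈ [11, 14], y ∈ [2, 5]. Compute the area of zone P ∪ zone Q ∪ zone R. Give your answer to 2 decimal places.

By inclusion–exclusion:
Individual areas: |zone P| = 36, |zone Q| = 21, |zone R| = 9.
|zone P∩zone Q| = 0.5.
|zone P∩zone R| = 0 (no overlap).
|zone Q∩zone R| = 0.
|zone P∩zone Q∩zone R| = 0.
|zone P ∪ zone Q ∪ zone R| = 66 − 0.5 + 0 = 65.50.

65.50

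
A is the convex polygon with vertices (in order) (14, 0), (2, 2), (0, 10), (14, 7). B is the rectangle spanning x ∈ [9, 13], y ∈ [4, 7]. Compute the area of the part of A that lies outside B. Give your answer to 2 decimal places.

83.00

|A| = 95, |A∩B| = 12.
|A ∖ B| = |A| − |A∩B| = 95 − 12 = 83.00.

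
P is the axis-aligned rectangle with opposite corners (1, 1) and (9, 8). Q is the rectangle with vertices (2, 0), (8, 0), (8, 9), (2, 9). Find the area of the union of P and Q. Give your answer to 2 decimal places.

By inclusion–exclusion:
Individual areas: |P| = 56, |Q| = 54.
|P∩Q|: x∈[2,8], y∈[1,8] → 6·7 = 42.
|P ∪ Q| = 110 − 42 = 68.00.

68.00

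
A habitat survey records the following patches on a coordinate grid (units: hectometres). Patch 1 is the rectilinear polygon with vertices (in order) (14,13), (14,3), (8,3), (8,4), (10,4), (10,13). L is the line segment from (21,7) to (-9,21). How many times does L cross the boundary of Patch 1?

The segment meets the boundary at (10,12.133), (14,10.267).

2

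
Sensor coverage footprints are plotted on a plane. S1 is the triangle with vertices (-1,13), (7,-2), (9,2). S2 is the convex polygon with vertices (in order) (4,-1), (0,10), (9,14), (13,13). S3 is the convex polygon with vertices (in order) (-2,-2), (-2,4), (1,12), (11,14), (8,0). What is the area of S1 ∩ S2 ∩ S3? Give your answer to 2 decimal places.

18.89

The intersection is the polygon with vertices (1.23,10.547), (7.201,3.979), (5.348,1.097), (0.485,10.216).
By the shoelace formula its area is 18.89.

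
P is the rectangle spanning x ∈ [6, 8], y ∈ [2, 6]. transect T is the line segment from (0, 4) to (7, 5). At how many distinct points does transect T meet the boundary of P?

1

The segment meets the boundary at (6,4.857).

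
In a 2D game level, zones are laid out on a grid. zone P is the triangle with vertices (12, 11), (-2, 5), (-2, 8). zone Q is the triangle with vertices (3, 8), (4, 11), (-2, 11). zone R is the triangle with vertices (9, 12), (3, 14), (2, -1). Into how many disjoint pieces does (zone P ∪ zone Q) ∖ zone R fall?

(zone P ∪ zone Q) ∖ zone R splits into 2 disjoint pieces (area 17.8031, area 1.9714).

2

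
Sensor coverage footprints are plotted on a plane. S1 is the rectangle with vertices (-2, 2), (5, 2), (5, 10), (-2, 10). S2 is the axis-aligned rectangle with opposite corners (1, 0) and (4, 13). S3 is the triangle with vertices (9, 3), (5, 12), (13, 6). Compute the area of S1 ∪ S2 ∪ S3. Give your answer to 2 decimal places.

By inclusion–exclusion:
Individual areas: |S1| = 56, |S2| = 39, |S3| = 24.
|S1∩S2|: x∈[1,4], y∈[2,10] → 3·8 = 24.
|S1∩S3| = 0.
|S2∩S3| = 0.
|S1∩S2∩S3| = 0.
|S1 ∪ S2 ∪ S3| = 119 − 24 + 0 = 95.00.

95.00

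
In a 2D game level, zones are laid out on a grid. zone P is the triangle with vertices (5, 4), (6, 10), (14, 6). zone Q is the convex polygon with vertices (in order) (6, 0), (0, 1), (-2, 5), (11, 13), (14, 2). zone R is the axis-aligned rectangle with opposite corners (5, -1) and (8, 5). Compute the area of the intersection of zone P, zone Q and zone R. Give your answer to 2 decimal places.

The intersection is the polygon with vertices (5,4), (5.167,5), (8,5), (8,4.667).
By the shoelace formula its area is 1.92.

1.92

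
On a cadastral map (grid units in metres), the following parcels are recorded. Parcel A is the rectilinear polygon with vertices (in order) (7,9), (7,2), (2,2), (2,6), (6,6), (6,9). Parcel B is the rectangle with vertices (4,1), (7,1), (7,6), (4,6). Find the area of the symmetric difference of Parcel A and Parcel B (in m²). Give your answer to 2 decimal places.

|Parcel A| = 23, |Parcel B| = 15, |Parcel A∩Parcel B| = 12.
|Parcel A △ Parcel B| = |Parcel A| + |Parcel B| − 2·|Parcel A∩Parcel B| = 23 + 15 − 24 = 14.00.

14.00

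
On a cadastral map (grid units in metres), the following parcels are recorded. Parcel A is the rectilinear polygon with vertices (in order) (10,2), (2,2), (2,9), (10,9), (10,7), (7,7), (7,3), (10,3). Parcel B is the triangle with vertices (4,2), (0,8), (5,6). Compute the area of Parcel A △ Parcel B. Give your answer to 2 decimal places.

37.40

|Parcel A| = 44, |Parcel B| = 11, |Parcel A∩Parcel B| = 8.8.
|Parcel A △ Parcel B| = |Parcel A| + |Parcel B| − 2·|Parcel A∩Parcel B| = 44 + 11 − 17.6 = 37.40.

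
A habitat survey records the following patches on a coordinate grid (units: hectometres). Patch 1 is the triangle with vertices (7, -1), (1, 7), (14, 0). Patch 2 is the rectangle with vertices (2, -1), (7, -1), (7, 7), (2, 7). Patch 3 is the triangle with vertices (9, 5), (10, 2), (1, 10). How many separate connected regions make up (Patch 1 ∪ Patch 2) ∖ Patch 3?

2

(Patch 1 ∪ Patch 2) ∖ Patch 3 splits into 2 disjoint pieces (area 53.9983, area 0.45).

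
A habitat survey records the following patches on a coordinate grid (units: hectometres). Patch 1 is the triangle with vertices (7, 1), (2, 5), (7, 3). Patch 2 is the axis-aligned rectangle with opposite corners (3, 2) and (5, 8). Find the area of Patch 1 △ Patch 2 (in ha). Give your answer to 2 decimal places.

13.80

|Patch 1| = 5, |Patch 2| = 12, |Patch 1∩Patch 2| = 1.6.
|Patch 1 △ Patch 2| = |Patch 1| + |Patch 2| − 2·|Patch 1∩Patch 2| = 5 + 12 − 3.2 = 13.80.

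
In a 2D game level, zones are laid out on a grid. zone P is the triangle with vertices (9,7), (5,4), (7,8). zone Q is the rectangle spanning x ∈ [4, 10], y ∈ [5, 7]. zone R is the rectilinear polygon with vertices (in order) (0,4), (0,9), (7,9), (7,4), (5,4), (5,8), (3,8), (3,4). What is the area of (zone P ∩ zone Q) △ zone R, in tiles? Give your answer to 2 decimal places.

|zone P ∩ zone Q| = 3.3333.
|(zone P ∩ zone Q) ∩ zone R| = 1.8333.
|(zone P ∩ zone Q) △ zone R| = 3.3333 + 27 − 3.6667 = 26.67.

26.67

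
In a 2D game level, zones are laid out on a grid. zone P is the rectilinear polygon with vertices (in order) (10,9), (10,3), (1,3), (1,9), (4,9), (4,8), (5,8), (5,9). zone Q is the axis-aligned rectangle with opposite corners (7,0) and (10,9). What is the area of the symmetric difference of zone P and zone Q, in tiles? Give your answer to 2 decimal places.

44.00

|zone P| = 53, |zone Q| = 27, |zone P∩zone Q| = 18.
|zone P △ zone Q| = |zone P| + |zone Q| − 2·|zone P∩zone Q| = 53 + 27 − 36 = 44.00.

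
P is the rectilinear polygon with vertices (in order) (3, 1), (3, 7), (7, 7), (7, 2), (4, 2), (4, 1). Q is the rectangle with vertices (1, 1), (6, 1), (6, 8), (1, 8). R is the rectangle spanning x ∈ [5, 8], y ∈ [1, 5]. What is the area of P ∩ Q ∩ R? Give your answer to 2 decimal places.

3.00

The intersection is the polygon with vertices (6,2), (5,2), (5,5), (6,5).
By the shoelace formula its area is 3.00.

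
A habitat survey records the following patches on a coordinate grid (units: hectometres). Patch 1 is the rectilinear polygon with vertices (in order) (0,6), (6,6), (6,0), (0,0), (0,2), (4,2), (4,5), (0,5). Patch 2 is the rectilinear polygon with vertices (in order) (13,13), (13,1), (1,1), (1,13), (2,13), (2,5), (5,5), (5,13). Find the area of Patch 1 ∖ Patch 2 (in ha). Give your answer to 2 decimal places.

11.00

|Patch 1| = 24, |Patch 1∩Patch 2| = 13.
|Patch 1 ∖ Patch 2| = |Patch 1| − |Patch 1∩Patch 2| = 24 − 13 = 11.00.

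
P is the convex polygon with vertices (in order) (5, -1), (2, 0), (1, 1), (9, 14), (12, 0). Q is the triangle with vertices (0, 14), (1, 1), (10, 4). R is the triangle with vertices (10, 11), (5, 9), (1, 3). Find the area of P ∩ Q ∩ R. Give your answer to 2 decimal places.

The intersection is the polygon with vertices (6.294,7.706), (3.717,5.415), (5.571,8.429).
By the shoelace formula its area is 1.76.

1.76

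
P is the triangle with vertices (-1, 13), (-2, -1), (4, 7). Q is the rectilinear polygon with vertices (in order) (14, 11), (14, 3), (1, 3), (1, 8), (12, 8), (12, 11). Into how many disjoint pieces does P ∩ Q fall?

1

P ∩ Q is a single connected region.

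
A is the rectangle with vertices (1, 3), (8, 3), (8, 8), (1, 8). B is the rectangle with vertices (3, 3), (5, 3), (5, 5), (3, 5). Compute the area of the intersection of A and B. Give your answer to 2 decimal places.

|A∩B|: x∈[3,5], y∈[3,5] → 2·2 = 4.

4.00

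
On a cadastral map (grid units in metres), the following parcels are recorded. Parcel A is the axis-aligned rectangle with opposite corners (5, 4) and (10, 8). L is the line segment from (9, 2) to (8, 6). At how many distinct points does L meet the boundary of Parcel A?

The segment meets the boundary at (8.5,4).

1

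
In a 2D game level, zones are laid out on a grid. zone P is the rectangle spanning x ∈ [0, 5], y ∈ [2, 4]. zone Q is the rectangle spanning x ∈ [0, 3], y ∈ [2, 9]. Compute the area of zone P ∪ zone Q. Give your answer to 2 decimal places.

25.00

By inclusion–exclusion:
Individual areas: |zone P| = 10, |zone Q| = 21.
|zone P∩zone Q|: x∈[0,3], y∈[2,4] → 3·2 = 6.
|zone P ∪ zone Q| = 31 − 6 = 25.00.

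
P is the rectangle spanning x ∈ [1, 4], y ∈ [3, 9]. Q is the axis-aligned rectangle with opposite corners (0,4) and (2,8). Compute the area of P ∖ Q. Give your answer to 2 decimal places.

|P∩Q|: x∈[1,2], y∈[4,8] → 1·4 = 4.
|P| = 18.
|P ∖ Q| = |P| − |P∩Q| = 18 − 4 = 14.00.

14.00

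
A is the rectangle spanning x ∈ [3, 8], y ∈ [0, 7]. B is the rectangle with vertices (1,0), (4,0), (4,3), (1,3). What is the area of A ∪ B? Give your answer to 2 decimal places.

By inclusion–exclusion:
Individual areas: |A| = 35, |B| = 9.
|A∩B|: x∈[3,4], y∈[0,3] → 1·3 = 3.
|A ∪ B| = 44 − 3 = 41.00.

41.00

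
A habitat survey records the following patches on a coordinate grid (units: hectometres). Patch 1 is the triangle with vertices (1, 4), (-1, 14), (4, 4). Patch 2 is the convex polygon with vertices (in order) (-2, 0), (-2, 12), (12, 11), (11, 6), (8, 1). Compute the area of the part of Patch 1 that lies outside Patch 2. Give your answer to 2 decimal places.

0.68

|Patch 1| = 15, |Patch 1∩Patch 2| = 14.3229.
|Patch 1 ∖ Patch 2| = |Patch 1| − |Patch 1∩Patch 2| = 15 − 14.3229 = 0.68.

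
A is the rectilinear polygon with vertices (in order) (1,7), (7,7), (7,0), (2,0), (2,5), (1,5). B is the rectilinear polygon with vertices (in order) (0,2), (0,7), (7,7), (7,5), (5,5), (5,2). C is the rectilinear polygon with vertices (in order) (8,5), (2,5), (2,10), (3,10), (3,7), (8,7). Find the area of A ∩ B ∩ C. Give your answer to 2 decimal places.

10.00

The intersection is the polygon with vertices (7,5), (5,5), (2,5), (2,7), (3,7), (7,7).
By the shoelace formula its area is 10.00.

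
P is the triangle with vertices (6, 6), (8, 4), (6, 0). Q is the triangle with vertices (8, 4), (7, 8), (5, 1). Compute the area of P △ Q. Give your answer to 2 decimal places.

6.00

|P| = 6, |Q| = 7.5, |P∩Q| = 3.75.
|P △ Q| = |P| + |Q| − 2·|P∩Q| = 6 + 7.5 − 7.5 = 6.00.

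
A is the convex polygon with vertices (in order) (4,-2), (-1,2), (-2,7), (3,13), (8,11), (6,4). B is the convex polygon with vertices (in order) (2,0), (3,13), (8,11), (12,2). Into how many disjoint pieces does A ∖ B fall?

1

A ∖ B is a single connected region.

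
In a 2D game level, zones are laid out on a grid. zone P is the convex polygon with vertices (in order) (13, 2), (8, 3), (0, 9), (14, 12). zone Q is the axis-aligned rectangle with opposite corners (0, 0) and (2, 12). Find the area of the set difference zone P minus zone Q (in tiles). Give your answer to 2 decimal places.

|zone P| = 79.5, |zone P∩zone Q| = 1.9286.
|zone P ∖ zone Q| = |zone P| − |zone P∩zone Q| = 79.5 − 1.9286 = 77.57.

77.57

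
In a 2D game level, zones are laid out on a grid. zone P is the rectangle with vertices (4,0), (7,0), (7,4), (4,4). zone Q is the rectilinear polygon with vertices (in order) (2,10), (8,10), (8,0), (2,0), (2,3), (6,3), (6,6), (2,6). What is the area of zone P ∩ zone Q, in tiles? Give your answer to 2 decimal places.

The intersection is the polygon with vertices (7,4), (7,0), (4,0), (4,3), (6,3), (6,4).
By the shoelace formula its area is 10.00.

10.00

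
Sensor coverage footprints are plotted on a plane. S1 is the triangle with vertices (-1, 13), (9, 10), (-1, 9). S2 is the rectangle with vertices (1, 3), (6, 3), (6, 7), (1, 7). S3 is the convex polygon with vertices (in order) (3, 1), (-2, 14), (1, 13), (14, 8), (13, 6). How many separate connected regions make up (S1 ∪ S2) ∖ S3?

(S1 ∪ S2) ∖ S3 splits into 3 disjoint pieces (area 0.0289, area 1.0667, area 1.9692).

3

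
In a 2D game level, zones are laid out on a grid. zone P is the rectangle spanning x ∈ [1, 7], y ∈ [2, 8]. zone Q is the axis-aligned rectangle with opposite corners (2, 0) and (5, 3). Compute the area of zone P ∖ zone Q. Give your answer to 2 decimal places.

33.00

|zone P∩zone Q|: x∈[2,5], y∈[2,3] → 3·1 = 3.
|zone P| = 36.
|zone P ∖ zone Q| = |zone P| − |zone P∩zone Q| = 36 − 3 = 33.00.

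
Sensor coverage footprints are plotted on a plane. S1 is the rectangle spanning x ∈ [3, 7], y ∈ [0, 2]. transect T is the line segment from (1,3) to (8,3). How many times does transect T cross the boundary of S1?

0

The segment lies entirely outside S1 and never meets its boundary.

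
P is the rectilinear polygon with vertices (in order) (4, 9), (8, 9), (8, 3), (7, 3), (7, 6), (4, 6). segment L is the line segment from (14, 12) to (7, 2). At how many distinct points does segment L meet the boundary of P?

2

The segment meets the boundary at (7.7,3), (8,3.429).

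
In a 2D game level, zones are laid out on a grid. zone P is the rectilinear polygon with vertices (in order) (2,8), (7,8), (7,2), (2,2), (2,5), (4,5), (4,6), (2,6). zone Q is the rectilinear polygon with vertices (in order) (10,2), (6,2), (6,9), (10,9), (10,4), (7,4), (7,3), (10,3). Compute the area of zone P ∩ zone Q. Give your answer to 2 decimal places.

6.00

The intersection is the polygon with vertices (7,8), (7,4), (7,3), (7,2), (6,2), (6,8).
By the shoelace formula its area is 6.00.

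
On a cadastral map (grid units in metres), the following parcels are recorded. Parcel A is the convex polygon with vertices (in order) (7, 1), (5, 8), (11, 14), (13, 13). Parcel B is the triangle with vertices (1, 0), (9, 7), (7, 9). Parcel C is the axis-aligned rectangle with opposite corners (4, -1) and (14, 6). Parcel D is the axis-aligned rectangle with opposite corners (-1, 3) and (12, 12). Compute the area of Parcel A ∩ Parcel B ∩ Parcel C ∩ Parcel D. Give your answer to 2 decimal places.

1.83

The intersection is the polygon with vertices (5.571,6), (7.857,6), (6.029,4.4).
By the shoelace formula its area is 1.83.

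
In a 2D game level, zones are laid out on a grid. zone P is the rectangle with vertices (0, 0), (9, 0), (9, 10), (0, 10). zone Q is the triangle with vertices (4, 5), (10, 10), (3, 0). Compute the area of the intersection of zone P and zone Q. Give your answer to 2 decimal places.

The intersection is the polygon with vertices (9,8.571), (3,0), (4,5), (9,9.167).
By the shoelace formula its area is 12.20.

12.20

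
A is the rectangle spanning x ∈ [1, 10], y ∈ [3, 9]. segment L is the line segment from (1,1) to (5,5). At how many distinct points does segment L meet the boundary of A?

1

The segment meets the boundary at (3,3).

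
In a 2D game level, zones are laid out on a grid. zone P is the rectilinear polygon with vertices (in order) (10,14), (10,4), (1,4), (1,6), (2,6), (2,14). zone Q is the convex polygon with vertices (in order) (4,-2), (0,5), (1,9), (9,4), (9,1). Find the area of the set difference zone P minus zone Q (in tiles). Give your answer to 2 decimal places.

|zone P| = 82, |zone P∩zone Q| = 17.3125.
|zone P ∖ zone Q| = |zone P| − |zone P∩zone Q| = 82 − 17.3125 = 64.69.

64.69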